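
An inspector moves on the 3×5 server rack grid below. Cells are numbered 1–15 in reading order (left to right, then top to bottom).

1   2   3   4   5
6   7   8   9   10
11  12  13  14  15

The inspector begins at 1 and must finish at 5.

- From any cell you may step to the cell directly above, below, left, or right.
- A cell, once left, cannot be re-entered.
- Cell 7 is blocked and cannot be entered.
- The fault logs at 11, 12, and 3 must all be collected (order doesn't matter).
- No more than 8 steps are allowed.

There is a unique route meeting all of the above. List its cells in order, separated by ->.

Any route must reach 11, 12, and 3 and still end at 5 within 8 moves, so the order of the required stops is forced.
Route from 1: down 2 to 11, right 2 to 13, up 2 to 3, right 2 to 5 — 8 moves in all.
Check: all required cells visited; 8 ≤ 8 moves.

1 -> 6 -> 11 -> 12 -> 13 -> 8 -> 3 -> 4 -> 5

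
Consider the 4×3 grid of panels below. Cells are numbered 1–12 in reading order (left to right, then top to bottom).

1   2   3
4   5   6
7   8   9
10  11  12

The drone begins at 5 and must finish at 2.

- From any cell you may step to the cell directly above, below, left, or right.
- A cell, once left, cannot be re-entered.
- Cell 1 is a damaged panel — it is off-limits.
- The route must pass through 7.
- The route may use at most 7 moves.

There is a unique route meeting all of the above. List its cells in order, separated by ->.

5 -> 4 -> 7 -> 8 -> 9 -> 6 -> 3 -> 2

The budget equals the shortest possible length, so every move has to be on a shortest route through the required cells.
Route from 5: left 1 to 4, down 1 to 7, right 2 to 9, up 2 to 3, left 1 to 2 — 7 moves in all.
Check: all required cells visited; 7 ≤ 7 moves.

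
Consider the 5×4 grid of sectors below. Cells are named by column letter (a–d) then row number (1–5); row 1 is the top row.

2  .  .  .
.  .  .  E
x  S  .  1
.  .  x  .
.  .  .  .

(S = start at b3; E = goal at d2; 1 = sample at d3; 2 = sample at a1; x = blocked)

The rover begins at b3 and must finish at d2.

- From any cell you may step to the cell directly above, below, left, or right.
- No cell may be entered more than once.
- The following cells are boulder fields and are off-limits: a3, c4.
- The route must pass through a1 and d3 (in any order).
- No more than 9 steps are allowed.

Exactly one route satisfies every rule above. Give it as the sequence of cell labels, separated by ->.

The 9-move cap with required stops at a1, d3 leaves no slack for detours.
Route from b3: up to b2, left to a2, up to a1, 2× right (reaching c1), 2× down (reaching c3), right to d3, up to d2 — 9 moves in all.
Check: all required cells visited; 9 ≤ 9 moves.

b3 -> b2 -> a2 -> a1 -> b1 -> c1 -> c2 -> c3 -> d3 -> d2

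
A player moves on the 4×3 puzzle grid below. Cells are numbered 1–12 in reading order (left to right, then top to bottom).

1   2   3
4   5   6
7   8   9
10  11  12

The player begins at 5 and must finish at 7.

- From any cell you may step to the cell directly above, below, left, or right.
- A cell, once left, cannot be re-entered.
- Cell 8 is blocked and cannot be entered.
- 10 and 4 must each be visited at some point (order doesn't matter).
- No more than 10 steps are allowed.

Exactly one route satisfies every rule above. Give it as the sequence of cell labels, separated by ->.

5 -> 4 -> 1 -> 2 -> 3 -> 6 -> 9 -> 12 -> 11 -> 10 -> 7

The budget equals the shortest possible length, so every move has to be on a shortest route through the required cells.
Route from 5: left to 4, up to 1, 2× right (reaching 3), 3× down (reaching 12), 2× left (reaching 10), up to 7 — 10 moves in all.
Check: all required cells visited; 10 ≤ 10 moves.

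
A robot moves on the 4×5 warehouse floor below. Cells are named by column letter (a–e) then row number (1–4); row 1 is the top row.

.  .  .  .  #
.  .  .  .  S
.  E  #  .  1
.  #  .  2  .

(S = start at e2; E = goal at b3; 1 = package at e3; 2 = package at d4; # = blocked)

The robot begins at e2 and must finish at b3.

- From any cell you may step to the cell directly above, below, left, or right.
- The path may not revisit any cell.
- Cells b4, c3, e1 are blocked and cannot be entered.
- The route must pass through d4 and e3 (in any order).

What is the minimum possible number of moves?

8

Any route passes through d4 and e3 in some order between e2 and b3. Summing Manhattan distances along each leg and taking the cheapest ordering (e2 → e3 → d4 → b3) gives a lower bound of 1 + 2 + 3 = 6 moves.
That bound ignores the blocked cells. Measuring each leg by the fewest moves that actually steer around them (e2→e3: 1; e3→d4: 2; d4→b3: 5) raises the lower bound to 8.
A route of 8 moves exists: e2 → e3 → e4 → d4 → d3 → d2 → c2 → b2 → b3.
Since 8 matches that lower bound, it is optimal.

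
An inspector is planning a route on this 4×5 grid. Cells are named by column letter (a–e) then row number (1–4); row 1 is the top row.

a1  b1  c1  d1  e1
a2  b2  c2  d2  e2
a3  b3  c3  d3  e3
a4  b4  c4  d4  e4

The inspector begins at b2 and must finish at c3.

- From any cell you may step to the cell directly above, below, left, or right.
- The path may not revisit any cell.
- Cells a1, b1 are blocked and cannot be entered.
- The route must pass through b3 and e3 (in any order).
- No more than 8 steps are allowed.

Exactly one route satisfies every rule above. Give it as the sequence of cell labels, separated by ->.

Any route must reach b3 and e3 and still end at c3 within 8 moves, so the order of the required stops is forced.
Route from b2: down 2 to b4, right 3 to e4, up 1 to e3, left 2 to c3 — 8 moves in all.
Check: all required cells visited; 8 ≤ 8 moves.

b2 -> b3 -> b4 -> c4 -> d4 -> e4 -> e3 -> d3 -> c3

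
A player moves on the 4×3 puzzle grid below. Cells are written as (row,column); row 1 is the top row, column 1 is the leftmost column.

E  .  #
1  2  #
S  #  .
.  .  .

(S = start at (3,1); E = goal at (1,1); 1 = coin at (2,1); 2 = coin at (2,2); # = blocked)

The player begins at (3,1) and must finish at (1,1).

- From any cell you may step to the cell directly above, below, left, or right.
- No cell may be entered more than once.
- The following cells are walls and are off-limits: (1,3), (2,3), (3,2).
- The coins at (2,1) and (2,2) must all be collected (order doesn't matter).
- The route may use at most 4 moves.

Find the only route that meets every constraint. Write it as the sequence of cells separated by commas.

(3,1), (2,1), (2,2), (1,2), (1,1)

The 4-move cap with required stops at (2,1), (2,2) leaves no slack for detours.
Route from (3,1): up 1 to (2,1), right 1 to (2,2), up 1 to (1,2), left 1 to (1,1) — 4 moves in all.
Check: all required cells visited; 4 ≤ 4 moves.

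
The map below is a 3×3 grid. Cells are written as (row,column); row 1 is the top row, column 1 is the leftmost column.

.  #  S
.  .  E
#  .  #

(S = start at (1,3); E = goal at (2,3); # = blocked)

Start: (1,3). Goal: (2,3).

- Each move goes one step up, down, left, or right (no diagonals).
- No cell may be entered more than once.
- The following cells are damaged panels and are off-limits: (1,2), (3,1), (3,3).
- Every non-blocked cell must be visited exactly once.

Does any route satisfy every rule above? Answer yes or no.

Cell (1,1) has only one open neighbour but is neither the start nor the goal, so a Hamiltonian route would have to both enter and leave it through the same neighbour — impossible without revisiting.

no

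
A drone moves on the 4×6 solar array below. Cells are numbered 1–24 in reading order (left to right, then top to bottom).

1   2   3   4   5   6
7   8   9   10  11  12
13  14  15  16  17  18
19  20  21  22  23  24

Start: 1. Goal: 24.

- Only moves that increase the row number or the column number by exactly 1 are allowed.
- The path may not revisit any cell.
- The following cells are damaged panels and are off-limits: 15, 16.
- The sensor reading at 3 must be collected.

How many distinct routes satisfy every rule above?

A right/down-only route from 1 to 24 makes exactly 3 down-moves and 5 right-moves in some order.
With no other constraints that would be C(8,3) = 56 routes.
Split at 3 and multiply the segment counts (each segment already excludes blocked cells): 1→3: 1; 3→24: 10; product = 10.
That gives 10 routes.

10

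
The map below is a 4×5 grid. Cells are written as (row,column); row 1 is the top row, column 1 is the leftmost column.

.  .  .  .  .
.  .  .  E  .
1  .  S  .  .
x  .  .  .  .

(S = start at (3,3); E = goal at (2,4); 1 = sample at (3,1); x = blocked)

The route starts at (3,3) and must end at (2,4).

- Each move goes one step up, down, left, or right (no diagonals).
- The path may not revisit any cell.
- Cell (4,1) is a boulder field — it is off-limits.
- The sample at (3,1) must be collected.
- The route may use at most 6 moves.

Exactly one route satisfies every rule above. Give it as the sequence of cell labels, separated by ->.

The budget equals the shortest possible length, so every move has to be on a shortest route through the required cells.
Route from (3,3): 2× left (reaching (3,1)), up to (2,1), 3× right (reaching (2,4)) — 6 moves in all.
Check: all required cells visited; 6 ≤ 6 moves.

(3,3) -> (3,2) -> (3,1) -> (2,1) -> (2,2) -> (2,3) -> (2,4)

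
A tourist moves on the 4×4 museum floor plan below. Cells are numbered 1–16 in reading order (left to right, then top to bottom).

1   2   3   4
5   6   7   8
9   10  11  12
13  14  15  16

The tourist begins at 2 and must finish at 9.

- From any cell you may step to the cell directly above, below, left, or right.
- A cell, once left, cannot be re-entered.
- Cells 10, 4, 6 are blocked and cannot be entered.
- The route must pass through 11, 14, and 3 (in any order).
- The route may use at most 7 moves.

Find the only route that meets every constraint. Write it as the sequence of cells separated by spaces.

The budget equals the shortest possible length, so every move has to be on a shortest route through the required cells.
Route from 2: right 1 to 3, down 3 to 15, left 2 to 13, up 1 to 9 — 7 moves in all.
Check: all required cells visited; 7 ≤ 7 moves.

2 3 7 11 15 14 13 9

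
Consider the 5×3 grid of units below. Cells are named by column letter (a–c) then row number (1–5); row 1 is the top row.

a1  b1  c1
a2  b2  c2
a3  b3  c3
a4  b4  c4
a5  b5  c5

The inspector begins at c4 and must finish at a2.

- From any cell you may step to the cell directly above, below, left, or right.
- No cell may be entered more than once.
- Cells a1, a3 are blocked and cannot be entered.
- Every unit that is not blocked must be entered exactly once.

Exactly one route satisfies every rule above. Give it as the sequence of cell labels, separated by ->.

c4 -> c5 -> b5 -> a5 -> a4 -> b4 -> b3 -> c3 -> c2 -> c1 -> b1 -> b2 -> a2

Need to visit all 13 open cells exactly once, starting at c4 and ending at a2.
Cell c5 has only two open neighbours (c4 and b5), so the path must pass straight through it: one of those is the cell it's entered from and the other is where it exits.
Route from c4: down to c5, 2× left (reaching a5), up to a4, right to b4, up to b3, right to c3, 2× up (reaching c1), left to b1, down to b2, left to a2 — 12 moves in all.
Check: all 13 open cells covered.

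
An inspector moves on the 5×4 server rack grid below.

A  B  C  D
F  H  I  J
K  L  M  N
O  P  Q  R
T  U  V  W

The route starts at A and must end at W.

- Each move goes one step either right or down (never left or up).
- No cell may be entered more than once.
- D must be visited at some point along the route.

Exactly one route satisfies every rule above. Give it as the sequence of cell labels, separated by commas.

Moves only go right or down, so the column and row indices never decrease.
Route from A: 3× right (reaching D), 4× down (reaching W) — 7 moves in all.
Check: all required cells visited.

A, B, C, D, J, N, R, W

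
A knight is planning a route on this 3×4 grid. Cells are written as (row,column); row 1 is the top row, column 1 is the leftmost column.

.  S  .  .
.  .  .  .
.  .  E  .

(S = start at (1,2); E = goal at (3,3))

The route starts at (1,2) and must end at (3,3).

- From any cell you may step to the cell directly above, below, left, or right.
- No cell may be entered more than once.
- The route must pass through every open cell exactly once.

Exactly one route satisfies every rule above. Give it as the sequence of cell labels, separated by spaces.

(1,2) (1,1) (2,1) (3,1) (3,2) (2,2) (2,3) (1,3) (1,4) (2,4) (3,4) (3,3)

Need to visit all 12 open cells exactly once, starting at (1,2) and ending at (3,3).
Route from (1,2): left to (1,1), 2× down (reaching (3,1)), right to (3,2), up to (2,2), right to (2,3), up to (1,3), right to (1,4), 2× down (reaching (3,4)), left to (3,3) — 11 moves in all.
Check: all 12 open cells covered.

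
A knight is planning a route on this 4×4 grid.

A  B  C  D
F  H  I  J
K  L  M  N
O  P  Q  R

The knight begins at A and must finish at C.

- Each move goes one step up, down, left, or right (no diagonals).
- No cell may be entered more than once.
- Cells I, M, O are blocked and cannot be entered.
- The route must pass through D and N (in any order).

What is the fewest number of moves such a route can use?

10

Any route passes through D and N in some order between A and C. Summing Manhattan distances along each leg and taking the cheapest ordering (A → D → N → C) gives a lower bound of 3 + 2 + 3 = 8 moves.
The shortest route satisfying every rule uses 10 moves: A → F → K → L → P → Q → R → N → J → D → C.
The no-revisit rule (legs can't share cells) pushes the minimum above the 8-move bound; an exhaustive check rules out every length from 8 to 9, leaving 10 as the minimum.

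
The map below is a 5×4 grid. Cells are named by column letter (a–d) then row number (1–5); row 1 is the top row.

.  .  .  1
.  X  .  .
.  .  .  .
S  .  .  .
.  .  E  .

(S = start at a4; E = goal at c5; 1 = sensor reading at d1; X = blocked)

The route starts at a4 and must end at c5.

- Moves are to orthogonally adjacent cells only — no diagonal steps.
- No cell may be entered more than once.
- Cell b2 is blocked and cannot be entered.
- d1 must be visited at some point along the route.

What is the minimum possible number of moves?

Any route passes through d1 somewhere between a4 and c5. Summing Manhattan distances along the two legs (a4 → d1 → c5) gives a lower bound of 6 + 5 = 11 moves.
A route of 11 moves achieves this: a4 → a3 → a2 → a1 → b1 → c1 → d1 → d2 → d3 → d4 → d5 → c5.
Since 11 matches the lower bound, it is optimal.

11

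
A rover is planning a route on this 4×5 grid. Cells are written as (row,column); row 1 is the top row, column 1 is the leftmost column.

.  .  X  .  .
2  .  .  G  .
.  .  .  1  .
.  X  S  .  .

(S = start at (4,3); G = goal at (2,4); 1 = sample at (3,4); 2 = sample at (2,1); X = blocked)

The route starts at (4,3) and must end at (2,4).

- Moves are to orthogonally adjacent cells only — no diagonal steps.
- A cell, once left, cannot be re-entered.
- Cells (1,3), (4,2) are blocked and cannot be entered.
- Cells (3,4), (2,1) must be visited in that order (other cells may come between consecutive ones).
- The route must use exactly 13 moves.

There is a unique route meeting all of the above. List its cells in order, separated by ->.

(4,3) -> (4,4) -> (4,5) -> (3,5) -> (3,4) -> (3,3) -> (3,2) -> (3,1) -> (2,1) -> (1,1) -> (1,2) -> (2,2) -> (2,3) -> (2,4)

The waypoints must appear in the order (3,4), (2,1), with no cell reused.
Route from (4,3): 2× right (reaching (4,5)), up to (3,5), 4× left (reaching (3,1)), 2× up (reaching (1,1)), right to (1,2), down to (2,2), 2× right (reaching (2,4)) — 13 moves in all.
Check: order respected (1 at step 4, 2 at step 8); 13 moves as required.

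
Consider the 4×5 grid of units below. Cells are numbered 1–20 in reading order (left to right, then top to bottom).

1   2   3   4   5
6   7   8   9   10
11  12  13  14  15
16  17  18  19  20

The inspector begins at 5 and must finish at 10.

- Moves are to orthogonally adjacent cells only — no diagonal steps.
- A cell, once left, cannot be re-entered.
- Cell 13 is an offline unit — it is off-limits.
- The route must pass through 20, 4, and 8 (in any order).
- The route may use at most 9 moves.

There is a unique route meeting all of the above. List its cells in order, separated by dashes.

5 - 4 - 3 - 8 - 9 - 14 - 19 - 20 - 15 - 10

The budget equals the shortest possible length, so every move has to be on a shortest route through the required cells.
Route from 5: 2× left (reaching 3), down to 8, right to 9, 2× down (reaching 19), right to 20, 2× up (reaching 10) — 9 moves in all.
Check: all required cells visited; 9 ≤ 9 moves.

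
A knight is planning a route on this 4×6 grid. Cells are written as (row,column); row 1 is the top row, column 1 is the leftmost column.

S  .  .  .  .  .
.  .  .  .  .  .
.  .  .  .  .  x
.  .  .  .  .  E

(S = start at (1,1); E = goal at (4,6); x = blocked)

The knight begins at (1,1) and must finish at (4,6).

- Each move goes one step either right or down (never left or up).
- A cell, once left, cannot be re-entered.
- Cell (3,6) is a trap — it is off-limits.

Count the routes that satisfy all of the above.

A right/down-only route from (1,1) to (4,6) makes exactly 3 down-moves and 5 right-moves in some order.
With no other constraints that would be C(8,3) = 56 routes.
Subtract routes through each blocked cell (inclusion–exclusion for overlaps): − through (3,6): 21 → 35.
That gives 35 routes.

35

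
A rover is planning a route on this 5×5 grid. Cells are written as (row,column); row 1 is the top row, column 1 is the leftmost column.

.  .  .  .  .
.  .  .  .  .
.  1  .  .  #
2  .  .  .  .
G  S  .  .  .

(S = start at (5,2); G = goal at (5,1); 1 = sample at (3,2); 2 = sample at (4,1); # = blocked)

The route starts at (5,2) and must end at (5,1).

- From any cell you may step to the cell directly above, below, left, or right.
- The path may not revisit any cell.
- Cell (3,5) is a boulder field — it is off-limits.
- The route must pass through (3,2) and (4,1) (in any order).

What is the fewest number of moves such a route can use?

5

Any route passes through (3,2) and (4,1) in some order between (5,2) and (5,1). Summing Manhattan distances along each leg and taking the cheapest ordering ((5,2) → (3,2) → (4,1) → (5,1)) gives a lower bound of 2 + 2 + 1 = 5 moves.
A route of 5 moves achieves this: (5,2) → (4,2) → (3,2) → (3,1) → (4,1) → (5,1).
Since 5 matches the lower bound, it is optimal.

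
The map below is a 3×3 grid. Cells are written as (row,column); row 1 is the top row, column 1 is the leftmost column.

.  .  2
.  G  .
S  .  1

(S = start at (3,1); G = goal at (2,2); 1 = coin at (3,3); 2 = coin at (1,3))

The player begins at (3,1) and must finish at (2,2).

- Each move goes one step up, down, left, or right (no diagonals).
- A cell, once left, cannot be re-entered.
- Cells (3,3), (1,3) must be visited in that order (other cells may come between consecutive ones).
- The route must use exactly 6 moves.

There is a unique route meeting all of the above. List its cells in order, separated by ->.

(3,1) -> (3,2) -> (3,3) -> (2,3) -> (1,3) -> (1,2) -> (2,2)

The waypoints must appear in the order (3,3), (1,3), with no cell reused.
Route from (3,1): 2× right (reaching (3,3)), 2× up (reaching (1,3)), left to (1,2), down to (2,2) — 6 moves in all.
Check: order respected (1 at step 2, 2 at step 4); 6 moves as required.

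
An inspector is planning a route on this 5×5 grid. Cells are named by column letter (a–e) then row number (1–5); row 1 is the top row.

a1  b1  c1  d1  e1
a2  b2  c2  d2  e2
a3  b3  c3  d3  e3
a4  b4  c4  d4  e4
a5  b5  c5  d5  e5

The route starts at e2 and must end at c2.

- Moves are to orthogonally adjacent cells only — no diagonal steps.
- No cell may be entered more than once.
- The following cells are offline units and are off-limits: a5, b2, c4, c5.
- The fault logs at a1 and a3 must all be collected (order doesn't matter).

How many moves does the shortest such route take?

10

Any route passes through a1 and a3 in some order between e2 and c2. Summing Manhattan distances along each leg and taking the cheapest ordering (e2 → a1 → a3 → c2) gives a lower bound of 5 + 2 + 3 = 10 moves.
A route of 10 moves achieves this: e2 → e1 → d1 → c1 → b1 → a1 → a2 → a3 → b3 → c3 → c2.
Since 10 matches the lower bound, it is optimal.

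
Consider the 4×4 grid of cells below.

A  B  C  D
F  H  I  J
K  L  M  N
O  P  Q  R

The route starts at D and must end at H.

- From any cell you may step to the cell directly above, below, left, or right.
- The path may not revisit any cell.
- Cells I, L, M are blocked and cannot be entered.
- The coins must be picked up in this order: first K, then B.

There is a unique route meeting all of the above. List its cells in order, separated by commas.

D, J, N, R, Q, P, O, K, F, A, B, H

The waypoints must appear in the order K, B, with no cell reused.
Route from D: 3× down (reaching R), 3× left (reaching O), 3× up (reaching A), right to B, down to H — 11 moves in all.
Check: order respected (K at step 7, B at step 10).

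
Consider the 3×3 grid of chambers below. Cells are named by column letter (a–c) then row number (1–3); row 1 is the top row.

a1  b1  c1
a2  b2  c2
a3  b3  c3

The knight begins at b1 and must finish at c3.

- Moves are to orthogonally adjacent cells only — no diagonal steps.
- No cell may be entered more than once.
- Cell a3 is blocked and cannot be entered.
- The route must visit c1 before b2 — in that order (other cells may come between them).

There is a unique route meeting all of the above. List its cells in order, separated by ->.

b1 -> c1 -> c2 -> b2 -> b3 -> c3

The waypoints must appear in the order c1, b2, with no cell reused.
Route from b1: right 1 to c1, down 1 to c2, left 1 to b2, down 1 to b3, right 1 to c3 — 5 moves in all.
Check: order respected (c1 at step 1, b2 at step 3).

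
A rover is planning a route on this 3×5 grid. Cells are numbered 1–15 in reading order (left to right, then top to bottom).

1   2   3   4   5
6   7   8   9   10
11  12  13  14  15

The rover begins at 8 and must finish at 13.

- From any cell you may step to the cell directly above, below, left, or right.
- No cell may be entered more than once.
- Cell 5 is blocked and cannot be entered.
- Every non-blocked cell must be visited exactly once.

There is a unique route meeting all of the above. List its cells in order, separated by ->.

8 -> 7 -> 12 -> 11 -> 6 -> 1 -> 2 -> 3 -> 4 -> 9 -> 10 -> 15 -> 14 -> 13

Need to visit all 14 open cells exactly once, starting at 8 and ending at 13.
Cell 4 has only two open neighbours (9 and 3), so the path must pass straight through it: one of those is the cell it's entered from and the other is where it exits.
Route from 8: left 1 to 7, down 1 to 12, left 1 to 11, up 2 to 1, right 3 to 4, down 1 to 9, right 1 to 10, down 1 to 15, left 2 to 13 — 13 moves in all.
Check: all 14 open cells covered.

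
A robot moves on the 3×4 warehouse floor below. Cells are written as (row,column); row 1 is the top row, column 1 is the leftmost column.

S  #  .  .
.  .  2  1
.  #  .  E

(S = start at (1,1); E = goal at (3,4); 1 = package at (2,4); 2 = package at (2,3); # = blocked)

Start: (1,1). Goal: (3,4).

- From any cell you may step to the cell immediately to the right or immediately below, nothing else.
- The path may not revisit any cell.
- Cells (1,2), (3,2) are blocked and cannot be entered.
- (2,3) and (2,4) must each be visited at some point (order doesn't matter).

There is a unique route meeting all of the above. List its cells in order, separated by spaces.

Moves only go right or down, so the column and row indices never decrease.
Route from (1,1): down to (2,1), 3× right (reaching (2,4)), down to (3,4) — 5 moves in all.
Check: all required cells visited.

(1,1) (2,1) (2,2) (2,3) (2,4) (3,4)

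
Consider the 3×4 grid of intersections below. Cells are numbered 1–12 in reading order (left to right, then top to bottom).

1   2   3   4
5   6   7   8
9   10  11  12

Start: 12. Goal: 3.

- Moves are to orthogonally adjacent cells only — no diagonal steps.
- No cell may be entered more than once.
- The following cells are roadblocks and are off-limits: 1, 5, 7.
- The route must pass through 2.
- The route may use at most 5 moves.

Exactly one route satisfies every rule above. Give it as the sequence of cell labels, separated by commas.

12, 11, 10, 6, 2, 3

The 5-move cap with required stops at 2 leaves no slack for detours.
Route from 12: left 2 to 10, up 2 to 2, right 1 to 3 — 5 moves in all.
Check: all required cells visited; 5 ≤ 5 moves.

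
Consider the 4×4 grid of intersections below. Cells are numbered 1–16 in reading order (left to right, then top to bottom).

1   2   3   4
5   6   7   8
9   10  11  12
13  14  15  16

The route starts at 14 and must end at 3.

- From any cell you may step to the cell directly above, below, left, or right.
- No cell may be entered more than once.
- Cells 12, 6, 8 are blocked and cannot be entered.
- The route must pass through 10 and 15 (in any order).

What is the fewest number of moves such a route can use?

8

Any route passes through 10 and 15 in some order between 14 and 3. Summing Manhattan distances along each leg and taking the cheapest ordering (14 → 10 → 15 → 3) gives a lower bound of 1 + 2 + 3 = 6 moves.
The shortest route satisfying every rule uses 8 moves: 14 → 15 → 11 → 10 → 9 → 5 → 1 → 2 → 3.
The no-revisit rule (legs can't share cells) pushes the minimum above the 6-move bound; an exhaustive check rules out every length from 6 to 7, leaving 8 as the minimum.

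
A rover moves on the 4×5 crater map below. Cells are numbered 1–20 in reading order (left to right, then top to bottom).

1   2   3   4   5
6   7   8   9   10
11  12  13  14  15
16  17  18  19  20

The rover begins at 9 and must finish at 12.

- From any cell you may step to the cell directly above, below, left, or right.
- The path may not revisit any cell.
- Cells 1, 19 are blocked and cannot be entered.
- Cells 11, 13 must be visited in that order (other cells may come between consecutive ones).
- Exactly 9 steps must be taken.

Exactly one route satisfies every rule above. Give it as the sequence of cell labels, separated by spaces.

The waypoints must appear in the order 11, 13, with no cell reused.
Route from 9: left 3 to 6, down 2 to 16, right 2 to 18, up 1 to 13, left 1 to 12 — 9 moves in all.
Check: order respected (11 at step 4, 13 at step 8); 9 moves as required.

9 8 7 6 11 16 17 18 13 12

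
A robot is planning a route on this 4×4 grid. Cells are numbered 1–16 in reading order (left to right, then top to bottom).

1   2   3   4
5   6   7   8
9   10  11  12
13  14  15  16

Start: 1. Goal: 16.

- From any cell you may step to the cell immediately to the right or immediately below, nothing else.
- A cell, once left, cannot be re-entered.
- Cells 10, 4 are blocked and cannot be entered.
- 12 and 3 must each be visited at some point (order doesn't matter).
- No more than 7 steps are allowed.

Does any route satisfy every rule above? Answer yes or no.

yes

One route that works: 1 → 2 → 3 → 7 → 11 → 12 → 16.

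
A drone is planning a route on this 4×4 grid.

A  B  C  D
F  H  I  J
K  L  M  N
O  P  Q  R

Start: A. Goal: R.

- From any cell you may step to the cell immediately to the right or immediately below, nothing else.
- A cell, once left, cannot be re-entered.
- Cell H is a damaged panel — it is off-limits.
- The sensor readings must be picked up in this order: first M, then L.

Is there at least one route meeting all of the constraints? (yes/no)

no

L lies to the left of M, so going from M to L would need a leftward move — but moves only go right/down, so M cannot be visited before L.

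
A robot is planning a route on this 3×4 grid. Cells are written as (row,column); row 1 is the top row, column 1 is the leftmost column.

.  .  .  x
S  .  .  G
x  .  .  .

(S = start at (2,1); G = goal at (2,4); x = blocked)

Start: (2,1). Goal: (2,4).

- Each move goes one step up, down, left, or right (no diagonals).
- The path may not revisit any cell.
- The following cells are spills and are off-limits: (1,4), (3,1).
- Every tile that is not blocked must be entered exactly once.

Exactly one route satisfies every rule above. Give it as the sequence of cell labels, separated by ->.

Need to visit all 10 open cells exactly once, starting at (2,1) and ending at (2,4).
Route from (2,1): up to (1,1), 2× right (reaching (1,3)), down to (2,3), left to (2,2), down to (3,2), 2× right (reaching (3,4)), up to (2,4) — 9 moves in all.
Check: all 10 open cells covered.

(2,1) -> (1,1) -> (1,2) -> (1,3) -> (2,3) -> (2,2) -> (3,2) -> (3,3) -> (3,4) -> (2,4)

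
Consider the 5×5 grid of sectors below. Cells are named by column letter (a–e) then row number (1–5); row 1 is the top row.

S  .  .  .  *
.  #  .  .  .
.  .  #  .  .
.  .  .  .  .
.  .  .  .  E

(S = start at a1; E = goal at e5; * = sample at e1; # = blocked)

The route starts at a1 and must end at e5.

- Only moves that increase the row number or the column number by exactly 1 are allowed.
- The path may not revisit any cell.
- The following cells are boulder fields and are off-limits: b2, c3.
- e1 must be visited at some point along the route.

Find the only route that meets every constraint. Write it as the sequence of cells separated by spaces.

Moves only go right or down, so the column and row indices never decrease.
Route from a1: 4× right (reaching e1), 4× down (reaching e5) — 8 moves in all.
Check: all required cells visited.

a1 b1 c1 d1 e1 e2 e3 e4 e5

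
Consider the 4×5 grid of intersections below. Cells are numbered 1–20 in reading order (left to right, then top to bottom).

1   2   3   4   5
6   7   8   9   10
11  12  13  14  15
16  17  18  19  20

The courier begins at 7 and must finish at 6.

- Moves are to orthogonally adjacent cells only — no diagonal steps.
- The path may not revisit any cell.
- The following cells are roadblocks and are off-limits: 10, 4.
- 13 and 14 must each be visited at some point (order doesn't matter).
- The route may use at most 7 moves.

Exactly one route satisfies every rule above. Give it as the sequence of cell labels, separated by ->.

Any route must reach 13 and 14 and still end at 6 within 7 moves, so the order of the required stops is forced.
Route from 7: right 2 to 9, down 1 to 14, left 3 to 11, up 1 to 6 — 7 moves in all.
Check: all required cells visited; 7 ≤ 7 moves.

7 -> 8 -> 9 -> 14 -> 13 -> 12 -> 11 -> 6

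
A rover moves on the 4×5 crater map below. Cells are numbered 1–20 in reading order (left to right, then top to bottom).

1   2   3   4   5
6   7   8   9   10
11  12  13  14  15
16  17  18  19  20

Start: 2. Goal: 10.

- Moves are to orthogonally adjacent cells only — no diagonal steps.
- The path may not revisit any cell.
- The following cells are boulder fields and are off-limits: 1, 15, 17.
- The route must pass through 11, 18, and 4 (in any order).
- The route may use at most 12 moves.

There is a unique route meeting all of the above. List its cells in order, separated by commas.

2, 7, 6, 11, 12, 13, 18, 19, 14, 9, 4, 5, 10

The 12-move cap with required stops at 11, 18, 4 leaves no slack for detours.
Route from 2: down to 7, left to 6, down to 11, 2× right (reaching 13), down to 18, right to 19, 3× up (reaching 4), right to 5, down to 10 — 12 moves in all.
Check: all required cells visited; 12 ≤ 12 moves.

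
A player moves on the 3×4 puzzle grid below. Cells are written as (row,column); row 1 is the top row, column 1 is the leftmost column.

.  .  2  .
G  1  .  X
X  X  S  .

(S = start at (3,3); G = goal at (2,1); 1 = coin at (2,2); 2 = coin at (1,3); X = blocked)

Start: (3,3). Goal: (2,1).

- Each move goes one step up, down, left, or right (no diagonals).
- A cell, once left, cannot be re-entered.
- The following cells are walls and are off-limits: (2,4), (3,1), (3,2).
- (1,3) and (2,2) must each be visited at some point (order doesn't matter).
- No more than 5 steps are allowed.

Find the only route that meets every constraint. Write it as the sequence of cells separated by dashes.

(3,3) - (2,3) - (1,3) - (1,2) - (2,2) - (2,1)

The 5-move cap with required stops at (1,3), (2,2) leaves no slack for detours.
Route from (3,3): up 2 to (1,3), left 1 to (1,2), down 1 to (2,2), left 1 to (2,1) — 5 moves in all.
Check: all required cells visited; 5 ≤ 5 moves.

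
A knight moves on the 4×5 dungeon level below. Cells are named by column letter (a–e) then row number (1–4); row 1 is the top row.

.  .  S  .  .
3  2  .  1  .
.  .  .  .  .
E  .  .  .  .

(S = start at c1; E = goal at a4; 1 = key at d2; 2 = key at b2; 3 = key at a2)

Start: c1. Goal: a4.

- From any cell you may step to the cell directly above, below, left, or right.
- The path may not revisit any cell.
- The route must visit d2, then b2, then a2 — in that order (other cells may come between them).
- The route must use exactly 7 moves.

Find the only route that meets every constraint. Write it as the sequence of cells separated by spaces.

The waypoints must appear in the order d2, b2, a2, with no cell reused.
Route from c1: right 1 to d1, down 1 to d2, left 3 to a2, down 2 to a4 — 7 moves in all.
Check: order respected (1 at step 2, 2 at step 4, 3 at step 5); 7 moves as required.

c1 d1 d2 c2 b2 a2 a3 a4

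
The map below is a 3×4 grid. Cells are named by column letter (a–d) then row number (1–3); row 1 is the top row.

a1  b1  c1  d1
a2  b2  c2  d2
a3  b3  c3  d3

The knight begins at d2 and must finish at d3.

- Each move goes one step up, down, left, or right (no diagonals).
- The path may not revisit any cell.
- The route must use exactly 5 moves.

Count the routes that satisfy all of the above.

2

Need simple routes of exactly 5 moves from d2 to d3 (Manhattan distance 1, so 2 moves are spent on a detour and 2 undoing it).
Enumerating: d2 d1 c1 c2 c3 d3 | d2 c2 b2 b3 c3 d3.
That gives 2 routes.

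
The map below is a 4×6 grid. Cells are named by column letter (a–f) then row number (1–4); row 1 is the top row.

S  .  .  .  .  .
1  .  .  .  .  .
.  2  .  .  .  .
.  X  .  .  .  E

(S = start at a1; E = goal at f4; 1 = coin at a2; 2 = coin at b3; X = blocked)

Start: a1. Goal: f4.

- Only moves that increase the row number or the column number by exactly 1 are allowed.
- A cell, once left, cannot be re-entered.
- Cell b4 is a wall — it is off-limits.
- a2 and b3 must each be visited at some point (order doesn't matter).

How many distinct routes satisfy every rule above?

8

A right/down-only route from a1 to f4 makes exactly 3 down-moves and 5 right-moves in some order.
With no other constraints that would be C(8,3) = 56 routes.
A monotone route can only reach the required cells in the order a2, b3, so split there and multiply the segment counts (each segment already excludes blocked cells): a1→a2: 1; a2→b3: 2; b3→f4: 4; product = 8.
That gives 8 routes.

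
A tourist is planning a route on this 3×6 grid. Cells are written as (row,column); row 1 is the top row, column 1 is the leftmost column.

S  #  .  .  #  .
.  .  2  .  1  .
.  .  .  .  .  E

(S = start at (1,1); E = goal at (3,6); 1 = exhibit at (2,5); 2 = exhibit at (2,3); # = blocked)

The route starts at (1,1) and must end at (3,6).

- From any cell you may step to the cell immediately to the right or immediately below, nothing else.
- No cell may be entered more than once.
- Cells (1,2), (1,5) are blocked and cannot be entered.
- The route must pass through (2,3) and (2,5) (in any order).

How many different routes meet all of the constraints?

2

A right/down-only route from (1,1) to (3,6) makes exactly 2 down-moves and 5 right-moves in some order.
With no other constraints that would be C(7,2) = 21 routes.
A monotone route can only reach the required cells in the order (2,3), (2,5), so split there and multiply the segment counts (each segment already excludes blocked cells): (1,1)→(2,3): 1; (2,3)→(2,5): 1; (2,5)→(3,6): 2; product = 2.
That gives 2 routes.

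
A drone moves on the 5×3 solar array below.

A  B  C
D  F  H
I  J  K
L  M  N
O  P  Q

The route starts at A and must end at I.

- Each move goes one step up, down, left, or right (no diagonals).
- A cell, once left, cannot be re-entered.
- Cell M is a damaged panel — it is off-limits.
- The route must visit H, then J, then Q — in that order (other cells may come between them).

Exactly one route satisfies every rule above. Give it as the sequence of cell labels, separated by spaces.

A B C H F J K N Q P O L I

The waypoints must appear in the order H, J, Q, with no cell reused.
Route from A: 2× right (reaching C), down to H, left to F, down to J, right to K, 2× down (reaching Q), 2× left (reaching O), 2× up (reaching I) — 12 moves in all.
Check: order respected (H at step 3, J at step 5, Q at step 8).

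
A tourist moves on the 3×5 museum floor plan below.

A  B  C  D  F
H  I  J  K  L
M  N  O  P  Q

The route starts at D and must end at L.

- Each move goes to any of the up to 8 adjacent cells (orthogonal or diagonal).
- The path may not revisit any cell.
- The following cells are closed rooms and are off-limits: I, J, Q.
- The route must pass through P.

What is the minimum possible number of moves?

3

Any route passes through P somewhere between D and L. Summing Chebyshev distances along the two legs (D → P → L) gives a lower bound of 2 + 1 = 3 moves.
A route of 3 moves achieves this: D → K → P → L.
Since 3 matches the lower bound, it is optimal.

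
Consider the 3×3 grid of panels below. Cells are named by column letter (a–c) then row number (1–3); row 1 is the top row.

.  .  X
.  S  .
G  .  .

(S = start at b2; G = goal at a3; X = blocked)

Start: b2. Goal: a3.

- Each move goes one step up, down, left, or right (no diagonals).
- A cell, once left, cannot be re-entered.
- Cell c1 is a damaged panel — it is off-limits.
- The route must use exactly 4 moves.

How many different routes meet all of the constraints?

Need simple routes of exactly 4 moves from b2 to a3 (Manhattan distance 2, so 1 moves are spent on a detour and 1 undoing it).
Enumerating: b2 b1 a1 a2 a3 | b2 c2 c3 b3 a3.
That gives 2 routes.

2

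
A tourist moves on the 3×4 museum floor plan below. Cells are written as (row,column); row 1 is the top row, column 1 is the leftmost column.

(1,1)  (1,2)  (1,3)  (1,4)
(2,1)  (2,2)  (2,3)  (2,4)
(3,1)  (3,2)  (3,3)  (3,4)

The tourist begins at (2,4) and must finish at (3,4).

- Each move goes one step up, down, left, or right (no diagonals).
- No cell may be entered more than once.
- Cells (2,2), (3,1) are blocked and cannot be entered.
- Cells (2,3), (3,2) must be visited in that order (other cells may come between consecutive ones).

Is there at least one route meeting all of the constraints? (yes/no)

no

(3,2) must be visited but has only one open neighbour ((3,3)), and it is neither the start nor the goal — the route would have to enter and leave through (3,3), re-entering it.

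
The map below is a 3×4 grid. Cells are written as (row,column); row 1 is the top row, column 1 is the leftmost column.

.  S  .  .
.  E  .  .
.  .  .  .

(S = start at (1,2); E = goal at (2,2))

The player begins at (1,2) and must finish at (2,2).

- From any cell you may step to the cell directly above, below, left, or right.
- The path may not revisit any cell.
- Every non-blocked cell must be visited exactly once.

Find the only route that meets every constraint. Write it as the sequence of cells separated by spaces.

(1,2) (1,1) (2,1) (3,1) (3,2) (3,3) (3,4) (2,4) (1,4) (1,3) (2,3) (2,2)

Need to visit all 12 open cells exactly once, starting at (1,2) and ending at (2,2).
Route from (1,2): left to (1,1), 2× down (reaching (3,1)), 3× right (reaching (3,4)), 2× up (reaching (1,4)), left to (1,3), down to (2,3), left to (2,2) — 11 moves in all.
Check: all 12 open cells covered.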